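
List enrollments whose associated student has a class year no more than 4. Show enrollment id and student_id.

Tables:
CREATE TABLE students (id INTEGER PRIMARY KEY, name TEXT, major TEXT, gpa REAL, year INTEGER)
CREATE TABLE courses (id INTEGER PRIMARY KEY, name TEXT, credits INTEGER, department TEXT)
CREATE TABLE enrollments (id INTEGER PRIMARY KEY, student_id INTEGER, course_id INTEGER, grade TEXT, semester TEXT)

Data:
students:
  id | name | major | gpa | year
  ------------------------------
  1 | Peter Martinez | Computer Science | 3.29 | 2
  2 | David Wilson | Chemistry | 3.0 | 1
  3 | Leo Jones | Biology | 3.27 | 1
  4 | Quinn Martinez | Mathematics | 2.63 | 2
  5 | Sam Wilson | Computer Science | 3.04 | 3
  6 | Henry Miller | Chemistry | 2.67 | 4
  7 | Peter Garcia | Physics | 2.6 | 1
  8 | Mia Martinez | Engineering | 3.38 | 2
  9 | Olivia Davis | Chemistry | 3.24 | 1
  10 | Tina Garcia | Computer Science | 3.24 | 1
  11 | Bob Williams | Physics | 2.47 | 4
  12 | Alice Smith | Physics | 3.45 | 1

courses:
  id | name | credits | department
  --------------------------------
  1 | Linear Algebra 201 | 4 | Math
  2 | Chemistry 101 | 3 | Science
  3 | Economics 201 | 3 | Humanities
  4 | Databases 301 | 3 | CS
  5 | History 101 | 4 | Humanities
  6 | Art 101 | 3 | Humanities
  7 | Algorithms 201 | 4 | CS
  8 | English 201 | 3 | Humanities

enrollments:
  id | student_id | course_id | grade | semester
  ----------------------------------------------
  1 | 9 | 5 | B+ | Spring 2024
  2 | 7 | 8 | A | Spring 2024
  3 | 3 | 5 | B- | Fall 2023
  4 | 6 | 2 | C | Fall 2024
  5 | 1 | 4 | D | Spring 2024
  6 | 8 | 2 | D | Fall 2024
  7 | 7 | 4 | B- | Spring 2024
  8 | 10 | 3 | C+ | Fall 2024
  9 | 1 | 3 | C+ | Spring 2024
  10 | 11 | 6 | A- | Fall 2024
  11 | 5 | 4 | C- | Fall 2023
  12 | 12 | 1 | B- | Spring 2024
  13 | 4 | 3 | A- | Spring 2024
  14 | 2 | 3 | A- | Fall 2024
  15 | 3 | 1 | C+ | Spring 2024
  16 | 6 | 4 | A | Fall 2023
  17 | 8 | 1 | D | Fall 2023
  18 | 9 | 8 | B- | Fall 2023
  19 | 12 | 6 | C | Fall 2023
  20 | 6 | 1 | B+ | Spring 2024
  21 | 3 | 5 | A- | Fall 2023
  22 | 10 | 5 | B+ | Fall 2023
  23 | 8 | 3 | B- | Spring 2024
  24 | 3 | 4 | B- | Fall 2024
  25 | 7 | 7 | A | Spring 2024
SELECT id, student_id FROM enrollments WHERE student_id IN (SELECT id FROM students WHERE year <= 4)

Execution result:
id | student_id
1 | 9
2 | 7
3 | 3
4 | 6
5 | 1
6 | 8
7 | 7
8 | 10
9 | 1
10 | 11
11 | 5
12 | 12
13 | 4
14 | 2
15 | 3
16 | 6
17 | 8
18 | 9
19 | 12
20 | 6
21 | 3
22 | 10
23 | 8
24 | 3
25 | 7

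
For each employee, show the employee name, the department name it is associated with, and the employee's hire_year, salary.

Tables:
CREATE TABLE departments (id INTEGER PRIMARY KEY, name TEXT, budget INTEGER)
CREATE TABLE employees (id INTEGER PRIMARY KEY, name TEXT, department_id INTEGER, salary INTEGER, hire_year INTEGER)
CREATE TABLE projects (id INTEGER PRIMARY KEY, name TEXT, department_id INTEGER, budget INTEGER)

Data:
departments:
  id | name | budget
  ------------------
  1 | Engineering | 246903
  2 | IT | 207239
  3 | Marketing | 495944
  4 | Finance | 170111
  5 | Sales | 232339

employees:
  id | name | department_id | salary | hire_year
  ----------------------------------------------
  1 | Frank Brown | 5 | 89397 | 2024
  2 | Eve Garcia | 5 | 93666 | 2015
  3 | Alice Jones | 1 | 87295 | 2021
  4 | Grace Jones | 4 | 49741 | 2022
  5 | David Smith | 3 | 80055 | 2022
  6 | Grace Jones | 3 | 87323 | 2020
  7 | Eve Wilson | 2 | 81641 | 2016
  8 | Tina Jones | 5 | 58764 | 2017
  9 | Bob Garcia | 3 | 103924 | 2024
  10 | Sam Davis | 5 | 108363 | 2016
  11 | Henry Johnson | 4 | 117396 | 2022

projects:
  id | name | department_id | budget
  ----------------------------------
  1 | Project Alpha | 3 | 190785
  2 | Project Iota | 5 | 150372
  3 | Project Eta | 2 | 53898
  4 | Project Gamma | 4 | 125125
SELECT c.name, p.name AS department, c.hire_year, c.salary FROM employees c JOIN departments p ON c.department_id = p.id

Execution result:
name | department | hire_year | salary
Frank Brown | Sales | 2024 | 89397
Eve Garcia | Sales | 2015 | 93666
Alice Jones | Engineering | 2021 | 87295
Grace Jones | Finance | 2022 | 49741
David Smith | Marketing | 2022 | 80055
Grace Jones | Marketing | 2020 | 87323
Eve Wilson | IT | 2016 | 81641
Tina Jones | Sales | 2017 | 58764
Bob Garcia | Marketing | 2024 | 103924
Sam Davis | Sales | 2016 | 108363
Henry Johnson | Finance | 2022 | 117396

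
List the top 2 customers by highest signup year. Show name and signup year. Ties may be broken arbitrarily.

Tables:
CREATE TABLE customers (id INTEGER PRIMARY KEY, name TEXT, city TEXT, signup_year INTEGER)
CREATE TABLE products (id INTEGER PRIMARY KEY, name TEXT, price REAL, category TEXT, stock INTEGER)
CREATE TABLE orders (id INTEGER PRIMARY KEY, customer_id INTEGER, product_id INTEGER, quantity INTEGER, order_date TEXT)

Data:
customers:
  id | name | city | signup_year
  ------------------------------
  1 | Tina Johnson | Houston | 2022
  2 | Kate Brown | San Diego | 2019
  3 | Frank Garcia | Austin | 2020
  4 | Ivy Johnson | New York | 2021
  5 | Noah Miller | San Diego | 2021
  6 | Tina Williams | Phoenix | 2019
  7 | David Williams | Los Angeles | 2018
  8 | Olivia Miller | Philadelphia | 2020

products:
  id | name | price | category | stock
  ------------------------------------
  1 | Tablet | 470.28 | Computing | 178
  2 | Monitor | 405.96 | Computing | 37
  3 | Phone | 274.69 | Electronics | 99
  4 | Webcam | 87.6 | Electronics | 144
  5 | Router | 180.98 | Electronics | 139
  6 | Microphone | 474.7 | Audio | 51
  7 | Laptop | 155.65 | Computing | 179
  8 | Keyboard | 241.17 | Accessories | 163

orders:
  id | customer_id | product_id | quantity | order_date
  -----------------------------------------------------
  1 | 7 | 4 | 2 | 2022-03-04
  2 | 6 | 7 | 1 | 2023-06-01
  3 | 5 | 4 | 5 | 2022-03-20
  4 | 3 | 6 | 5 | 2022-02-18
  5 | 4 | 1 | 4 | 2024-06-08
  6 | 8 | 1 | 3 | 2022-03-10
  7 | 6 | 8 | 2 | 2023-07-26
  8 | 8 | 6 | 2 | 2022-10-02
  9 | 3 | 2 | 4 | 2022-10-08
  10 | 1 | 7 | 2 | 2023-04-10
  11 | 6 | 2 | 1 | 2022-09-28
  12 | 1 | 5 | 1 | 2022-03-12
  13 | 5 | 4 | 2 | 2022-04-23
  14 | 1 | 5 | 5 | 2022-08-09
SELECT name, signup_year FROM customers ORDER BY signup_year DESC LIMIT 2

Execution result:
name | signup_year
Tina Johnson | 2022
Ivy Johnson | 2021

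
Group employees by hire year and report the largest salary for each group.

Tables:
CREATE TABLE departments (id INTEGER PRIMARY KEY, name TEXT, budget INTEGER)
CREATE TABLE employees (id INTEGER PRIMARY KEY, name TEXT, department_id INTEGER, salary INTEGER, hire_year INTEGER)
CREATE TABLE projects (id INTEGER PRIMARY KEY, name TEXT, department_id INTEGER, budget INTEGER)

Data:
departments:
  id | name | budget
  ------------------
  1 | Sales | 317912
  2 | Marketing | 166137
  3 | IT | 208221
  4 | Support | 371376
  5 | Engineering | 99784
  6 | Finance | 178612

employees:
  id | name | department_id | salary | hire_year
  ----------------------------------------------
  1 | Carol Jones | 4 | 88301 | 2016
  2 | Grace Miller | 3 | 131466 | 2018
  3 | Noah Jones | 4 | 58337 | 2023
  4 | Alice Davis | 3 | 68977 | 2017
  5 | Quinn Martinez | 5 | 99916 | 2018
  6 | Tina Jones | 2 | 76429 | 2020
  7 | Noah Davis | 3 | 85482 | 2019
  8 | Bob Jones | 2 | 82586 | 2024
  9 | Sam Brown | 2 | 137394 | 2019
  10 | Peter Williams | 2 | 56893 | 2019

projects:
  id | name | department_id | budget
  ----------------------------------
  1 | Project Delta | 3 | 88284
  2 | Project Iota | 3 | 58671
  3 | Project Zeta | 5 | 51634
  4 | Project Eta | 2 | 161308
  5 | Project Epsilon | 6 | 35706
SELECT hire_year, MAX(salary) AS max_salary FROM employees GROUP BY hire_year

Execution result:
hire_year | max_salary
2016 | 88301
2017 | 68977
2018 | 131466
2019 | 137394
2020 | 76429
2023 | 58337
2024 | 82586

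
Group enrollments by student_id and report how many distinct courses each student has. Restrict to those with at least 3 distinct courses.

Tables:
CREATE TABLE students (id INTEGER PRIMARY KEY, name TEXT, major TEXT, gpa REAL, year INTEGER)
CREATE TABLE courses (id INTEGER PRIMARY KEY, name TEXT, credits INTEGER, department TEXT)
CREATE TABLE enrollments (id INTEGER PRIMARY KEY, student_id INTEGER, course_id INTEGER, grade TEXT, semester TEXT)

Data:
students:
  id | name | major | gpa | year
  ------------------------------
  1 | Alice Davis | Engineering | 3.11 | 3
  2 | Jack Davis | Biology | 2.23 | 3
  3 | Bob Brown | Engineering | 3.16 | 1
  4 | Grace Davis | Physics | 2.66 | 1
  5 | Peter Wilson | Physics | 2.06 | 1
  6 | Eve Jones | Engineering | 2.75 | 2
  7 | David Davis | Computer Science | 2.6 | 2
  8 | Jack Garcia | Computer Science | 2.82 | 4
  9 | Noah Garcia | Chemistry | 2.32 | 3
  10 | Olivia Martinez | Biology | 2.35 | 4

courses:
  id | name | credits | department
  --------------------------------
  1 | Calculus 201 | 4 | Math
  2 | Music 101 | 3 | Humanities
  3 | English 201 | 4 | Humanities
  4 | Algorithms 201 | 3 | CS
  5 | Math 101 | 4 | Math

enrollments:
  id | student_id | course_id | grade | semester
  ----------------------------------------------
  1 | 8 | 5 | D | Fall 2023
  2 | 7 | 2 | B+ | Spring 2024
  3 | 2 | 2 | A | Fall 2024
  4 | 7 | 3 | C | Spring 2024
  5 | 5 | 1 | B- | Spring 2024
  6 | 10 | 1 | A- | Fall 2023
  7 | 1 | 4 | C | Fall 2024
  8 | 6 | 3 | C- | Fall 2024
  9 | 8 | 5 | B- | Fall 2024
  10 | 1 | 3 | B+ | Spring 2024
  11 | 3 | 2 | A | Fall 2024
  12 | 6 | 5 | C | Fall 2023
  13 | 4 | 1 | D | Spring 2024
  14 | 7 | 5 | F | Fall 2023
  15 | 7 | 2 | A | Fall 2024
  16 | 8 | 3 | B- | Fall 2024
SELECT student_id, COUNT(DISTINCT course_id) AS distinct_course_count FROM enrollments GROUP BY student_id HAVING COUNT(DISTINCT course_id) >= 3

Execution result:
student_id | distinct_course_count
7 | 3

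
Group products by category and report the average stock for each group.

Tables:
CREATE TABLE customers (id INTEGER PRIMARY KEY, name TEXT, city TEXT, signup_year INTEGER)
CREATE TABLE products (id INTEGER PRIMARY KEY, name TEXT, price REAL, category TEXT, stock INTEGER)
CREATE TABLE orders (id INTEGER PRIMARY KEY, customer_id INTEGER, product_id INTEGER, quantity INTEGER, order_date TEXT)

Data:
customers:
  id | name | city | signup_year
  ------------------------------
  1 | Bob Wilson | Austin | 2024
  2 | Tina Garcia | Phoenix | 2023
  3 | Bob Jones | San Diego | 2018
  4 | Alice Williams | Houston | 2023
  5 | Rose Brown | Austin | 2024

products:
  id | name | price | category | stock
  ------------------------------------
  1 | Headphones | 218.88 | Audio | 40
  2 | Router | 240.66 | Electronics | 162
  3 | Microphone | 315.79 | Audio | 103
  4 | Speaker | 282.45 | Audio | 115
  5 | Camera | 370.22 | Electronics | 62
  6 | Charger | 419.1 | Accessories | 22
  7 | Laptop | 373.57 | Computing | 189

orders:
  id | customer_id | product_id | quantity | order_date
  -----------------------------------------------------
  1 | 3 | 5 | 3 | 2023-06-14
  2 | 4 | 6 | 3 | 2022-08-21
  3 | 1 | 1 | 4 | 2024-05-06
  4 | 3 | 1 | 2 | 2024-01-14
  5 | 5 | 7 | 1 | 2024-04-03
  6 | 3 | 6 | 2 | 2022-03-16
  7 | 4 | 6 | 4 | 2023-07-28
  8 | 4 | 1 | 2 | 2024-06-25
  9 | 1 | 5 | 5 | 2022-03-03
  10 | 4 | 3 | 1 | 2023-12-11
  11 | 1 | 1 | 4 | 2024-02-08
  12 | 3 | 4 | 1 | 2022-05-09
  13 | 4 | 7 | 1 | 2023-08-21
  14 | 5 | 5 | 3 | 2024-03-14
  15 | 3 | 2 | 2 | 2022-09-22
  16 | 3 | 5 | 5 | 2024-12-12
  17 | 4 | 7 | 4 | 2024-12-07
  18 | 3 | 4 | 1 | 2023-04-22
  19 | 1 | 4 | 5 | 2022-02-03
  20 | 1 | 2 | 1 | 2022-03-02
SELECT category, AVG(stock) AS avg_stock FROM products GROUP BY category

Execution result:
category | avg_stock
Accessories | 22.00
Audio | 86.00
Computing | 189.00
Electronics | 112.00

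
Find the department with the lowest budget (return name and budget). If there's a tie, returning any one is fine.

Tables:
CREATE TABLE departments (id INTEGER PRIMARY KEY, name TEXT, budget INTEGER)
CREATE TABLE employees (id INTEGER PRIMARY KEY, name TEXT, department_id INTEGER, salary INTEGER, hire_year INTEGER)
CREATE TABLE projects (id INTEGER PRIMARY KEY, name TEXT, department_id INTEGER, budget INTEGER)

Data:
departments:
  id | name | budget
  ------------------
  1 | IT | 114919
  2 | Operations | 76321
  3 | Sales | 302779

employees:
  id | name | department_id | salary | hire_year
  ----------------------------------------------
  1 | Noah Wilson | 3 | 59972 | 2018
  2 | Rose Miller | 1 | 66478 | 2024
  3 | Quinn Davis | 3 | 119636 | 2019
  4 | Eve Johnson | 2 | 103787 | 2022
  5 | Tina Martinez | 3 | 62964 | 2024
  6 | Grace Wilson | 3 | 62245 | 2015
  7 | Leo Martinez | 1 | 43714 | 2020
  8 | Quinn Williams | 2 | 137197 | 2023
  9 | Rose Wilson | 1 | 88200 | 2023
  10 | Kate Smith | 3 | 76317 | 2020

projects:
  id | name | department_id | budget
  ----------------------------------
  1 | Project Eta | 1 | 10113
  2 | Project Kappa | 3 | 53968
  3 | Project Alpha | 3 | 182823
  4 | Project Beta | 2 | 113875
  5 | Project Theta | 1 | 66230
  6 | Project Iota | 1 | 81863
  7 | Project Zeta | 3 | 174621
SELECT name, budget FROM departments ORDER BY budget ASC LIMIT 1

Execution result:
name | budget
Operations | 76321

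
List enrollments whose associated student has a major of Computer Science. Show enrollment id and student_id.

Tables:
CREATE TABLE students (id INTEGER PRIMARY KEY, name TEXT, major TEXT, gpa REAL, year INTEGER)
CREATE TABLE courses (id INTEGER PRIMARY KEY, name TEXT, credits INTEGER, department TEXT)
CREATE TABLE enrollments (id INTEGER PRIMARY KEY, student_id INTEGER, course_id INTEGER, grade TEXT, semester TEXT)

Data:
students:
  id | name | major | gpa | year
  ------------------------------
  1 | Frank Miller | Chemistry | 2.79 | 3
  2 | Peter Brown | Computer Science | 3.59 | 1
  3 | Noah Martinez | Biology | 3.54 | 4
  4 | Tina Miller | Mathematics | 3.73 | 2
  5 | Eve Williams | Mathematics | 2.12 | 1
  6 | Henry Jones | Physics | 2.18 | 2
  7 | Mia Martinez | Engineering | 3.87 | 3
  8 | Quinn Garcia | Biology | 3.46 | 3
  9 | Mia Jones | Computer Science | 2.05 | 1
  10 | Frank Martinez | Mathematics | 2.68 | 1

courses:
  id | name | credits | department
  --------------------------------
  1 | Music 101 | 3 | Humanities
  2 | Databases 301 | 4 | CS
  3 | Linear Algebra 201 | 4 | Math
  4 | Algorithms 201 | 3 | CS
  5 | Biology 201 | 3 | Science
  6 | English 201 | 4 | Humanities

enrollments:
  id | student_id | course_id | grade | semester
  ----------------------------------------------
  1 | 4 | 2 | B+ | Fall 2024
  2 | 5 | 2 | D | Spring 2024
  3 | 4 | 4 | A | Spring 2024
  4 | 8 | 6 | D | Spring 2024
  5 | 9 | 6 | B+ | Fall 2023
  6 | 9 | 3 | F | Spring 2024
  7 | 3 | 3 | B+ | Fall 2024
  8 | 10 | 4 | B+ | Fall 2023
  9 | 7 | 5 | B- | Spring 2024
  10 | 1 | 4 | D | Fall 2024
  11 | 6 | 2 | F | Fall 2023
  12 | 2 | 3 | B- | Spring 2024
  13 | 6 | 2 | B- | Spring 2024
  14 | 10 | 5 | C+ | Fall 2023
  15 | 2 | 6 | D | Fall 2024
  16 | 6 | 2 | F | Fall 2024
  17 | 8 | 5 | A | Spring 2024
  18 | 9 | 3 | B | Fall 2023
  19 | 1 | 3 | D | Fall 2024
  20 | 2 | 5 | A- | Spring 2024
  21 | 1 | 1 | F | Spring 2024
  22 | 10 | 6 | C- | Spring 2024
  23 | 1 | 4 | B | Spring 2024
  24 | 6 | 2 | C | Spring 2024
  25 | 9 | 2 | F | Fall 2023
SELECT id, student_id FROM enrollments WHERE student_id IN (SELECT id FROM students WHERE major = 'Computer Science')

Execution result:
id | student_id
5 | 9
6 | 9
12 | 2
15 | 2
18 | 9
20 | 2
25 | 9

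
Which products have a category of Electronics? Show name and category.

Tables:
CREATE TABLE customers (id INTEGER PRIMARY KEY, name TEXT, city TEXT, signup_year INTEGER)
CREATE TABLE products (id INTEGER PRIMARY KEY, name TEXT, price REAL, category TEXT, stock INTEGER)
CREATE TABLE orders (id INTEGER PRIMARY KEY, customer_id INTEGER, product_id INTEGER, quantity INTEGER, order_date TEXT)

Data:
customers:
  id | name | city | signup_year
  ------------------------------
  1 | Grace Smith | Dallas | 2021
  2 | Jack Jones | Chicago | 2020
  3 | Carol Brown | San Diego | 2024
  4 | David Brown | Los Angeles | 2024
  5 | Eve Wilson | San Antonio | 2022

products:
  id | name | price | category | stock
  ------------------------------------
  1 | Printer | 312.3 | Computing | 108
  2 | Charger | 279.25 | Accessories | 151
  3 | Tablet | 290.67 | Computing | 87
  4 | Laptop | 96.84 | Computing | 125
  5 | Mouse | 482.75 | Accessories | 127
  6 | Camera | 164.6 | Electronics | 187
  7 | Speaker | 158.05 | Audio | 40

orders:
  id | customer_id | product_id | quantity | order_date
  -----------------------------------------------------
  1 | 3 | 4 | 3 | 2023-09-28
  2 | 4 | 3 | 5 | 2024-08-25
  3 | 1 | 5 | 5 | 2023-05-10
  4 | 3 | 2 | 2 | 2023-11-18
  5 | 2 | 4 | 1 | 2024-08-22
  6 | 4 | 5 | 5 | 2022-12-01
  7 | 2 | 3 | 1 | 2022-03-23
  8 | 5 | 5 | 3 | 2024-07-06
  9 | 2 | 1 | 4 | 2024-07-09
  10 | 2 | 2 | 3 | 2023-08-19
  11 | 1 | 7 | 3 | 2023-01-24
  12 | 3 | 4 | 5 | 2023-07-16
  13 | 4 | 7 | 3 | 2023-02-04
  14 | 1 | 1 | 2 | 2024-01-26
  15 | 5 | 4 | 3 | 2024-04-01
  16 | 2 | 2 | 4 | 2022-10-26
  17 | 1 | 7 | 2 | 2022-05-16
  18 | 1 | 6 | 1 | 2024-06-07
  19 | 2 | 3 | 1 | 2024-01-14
SELECT name, category FROM products WHERE category = 'Electronics'

Execution result:
name | category
Camera | Electronics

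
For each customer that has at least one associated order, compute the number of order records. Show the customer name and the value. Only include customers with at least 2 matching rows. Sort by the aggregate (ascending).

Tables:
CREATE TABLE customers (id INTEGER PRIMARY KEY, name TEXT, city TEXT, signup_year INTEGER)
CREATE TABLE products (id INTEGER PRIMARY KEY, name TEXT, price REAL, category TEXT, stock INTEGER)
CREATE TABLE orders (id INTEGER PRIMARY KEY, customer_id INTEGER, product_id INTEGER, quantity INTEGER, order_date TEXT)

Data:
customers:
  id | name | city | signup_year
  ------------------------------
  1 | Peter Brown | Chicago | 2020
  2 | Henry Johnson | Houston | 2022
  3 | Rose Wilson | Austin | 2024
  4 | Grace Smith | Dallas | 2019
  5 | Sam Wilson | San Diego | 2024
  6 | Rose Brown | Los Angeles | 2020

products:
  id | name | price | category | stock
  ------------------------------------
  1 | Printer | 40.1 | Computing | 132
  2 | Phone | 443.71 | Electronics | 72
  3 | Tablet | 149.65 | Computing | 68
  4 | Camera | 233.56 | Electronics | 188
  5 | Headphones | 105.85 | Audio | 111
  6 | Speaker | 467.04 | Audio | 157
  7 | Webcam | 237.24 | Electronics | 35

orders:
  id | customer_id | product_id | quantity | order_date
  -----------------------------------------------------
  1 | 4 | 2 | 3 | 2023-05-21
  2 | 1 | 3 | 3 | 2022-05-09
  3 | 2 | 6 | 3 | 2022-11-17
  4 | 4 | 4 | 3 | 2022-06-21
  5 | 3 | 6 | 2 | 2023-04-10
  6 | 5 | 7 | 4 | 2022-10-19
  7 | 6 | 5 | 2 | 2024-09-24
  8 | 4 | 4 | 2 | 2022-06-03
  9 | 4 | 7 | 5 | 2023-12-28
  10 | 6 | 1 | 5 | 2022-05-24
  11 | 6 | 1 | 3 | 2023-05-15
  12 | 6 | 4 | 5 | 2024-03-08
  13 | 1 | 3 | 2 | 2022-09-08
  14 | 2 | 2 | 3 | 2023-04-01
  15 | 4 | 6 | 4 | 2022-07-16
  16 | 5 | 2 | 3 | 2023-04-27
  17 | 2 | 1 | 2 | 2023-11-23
SELECT p.name, COUNT(*) AS n FROM orders c JOIN customers p ON c.customer_id = p.id GROUP BY p.id, p.name HAVING COUNT(*) >= 2 ORDER BY n ASC

Execution result:
name | n
Peter Brown | 2
Sam Wilson | 2
Henry Johnson | 3
Rose Brown | 4
Grace Smith | 5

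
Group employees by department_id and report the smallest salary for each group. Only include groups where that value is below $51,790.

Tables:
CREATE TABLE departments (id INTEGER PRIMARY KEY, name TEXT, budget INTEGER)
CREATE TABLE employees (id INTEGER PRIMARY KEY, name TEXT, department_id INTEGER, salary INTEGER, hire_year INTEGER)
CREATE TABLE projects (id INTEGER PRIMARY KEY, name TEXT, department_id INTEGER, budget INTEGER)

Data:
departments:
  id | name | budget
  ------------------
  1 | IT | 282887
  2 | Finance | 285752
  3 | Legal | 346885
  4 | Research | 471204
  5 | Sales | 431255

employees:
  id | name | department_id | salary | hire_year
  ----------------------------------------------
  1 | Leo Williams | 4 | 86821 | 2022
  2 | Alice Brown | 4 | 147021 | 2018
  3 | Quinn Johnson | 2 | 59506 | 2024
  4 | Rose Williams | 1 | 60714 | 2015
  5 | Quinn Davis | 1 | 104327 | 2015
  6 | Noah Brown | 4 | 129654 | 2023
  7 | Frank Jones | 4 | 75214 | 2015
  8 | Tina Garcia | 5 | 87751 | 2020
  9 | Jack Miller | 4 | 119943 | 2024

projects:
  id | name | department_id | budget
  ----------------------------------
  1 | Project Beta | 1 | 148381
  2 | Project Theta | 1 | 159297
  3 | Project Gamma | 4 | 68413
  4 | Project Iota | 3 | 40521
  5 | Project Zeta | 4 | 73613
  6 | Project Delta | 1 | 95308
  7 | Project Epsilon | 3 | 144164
SELECT department_id, MIN(salary) AS min_salary FROM employees GROUP BY department_id HAVING MIN(salary) < 51790

Execution result:
(no rows)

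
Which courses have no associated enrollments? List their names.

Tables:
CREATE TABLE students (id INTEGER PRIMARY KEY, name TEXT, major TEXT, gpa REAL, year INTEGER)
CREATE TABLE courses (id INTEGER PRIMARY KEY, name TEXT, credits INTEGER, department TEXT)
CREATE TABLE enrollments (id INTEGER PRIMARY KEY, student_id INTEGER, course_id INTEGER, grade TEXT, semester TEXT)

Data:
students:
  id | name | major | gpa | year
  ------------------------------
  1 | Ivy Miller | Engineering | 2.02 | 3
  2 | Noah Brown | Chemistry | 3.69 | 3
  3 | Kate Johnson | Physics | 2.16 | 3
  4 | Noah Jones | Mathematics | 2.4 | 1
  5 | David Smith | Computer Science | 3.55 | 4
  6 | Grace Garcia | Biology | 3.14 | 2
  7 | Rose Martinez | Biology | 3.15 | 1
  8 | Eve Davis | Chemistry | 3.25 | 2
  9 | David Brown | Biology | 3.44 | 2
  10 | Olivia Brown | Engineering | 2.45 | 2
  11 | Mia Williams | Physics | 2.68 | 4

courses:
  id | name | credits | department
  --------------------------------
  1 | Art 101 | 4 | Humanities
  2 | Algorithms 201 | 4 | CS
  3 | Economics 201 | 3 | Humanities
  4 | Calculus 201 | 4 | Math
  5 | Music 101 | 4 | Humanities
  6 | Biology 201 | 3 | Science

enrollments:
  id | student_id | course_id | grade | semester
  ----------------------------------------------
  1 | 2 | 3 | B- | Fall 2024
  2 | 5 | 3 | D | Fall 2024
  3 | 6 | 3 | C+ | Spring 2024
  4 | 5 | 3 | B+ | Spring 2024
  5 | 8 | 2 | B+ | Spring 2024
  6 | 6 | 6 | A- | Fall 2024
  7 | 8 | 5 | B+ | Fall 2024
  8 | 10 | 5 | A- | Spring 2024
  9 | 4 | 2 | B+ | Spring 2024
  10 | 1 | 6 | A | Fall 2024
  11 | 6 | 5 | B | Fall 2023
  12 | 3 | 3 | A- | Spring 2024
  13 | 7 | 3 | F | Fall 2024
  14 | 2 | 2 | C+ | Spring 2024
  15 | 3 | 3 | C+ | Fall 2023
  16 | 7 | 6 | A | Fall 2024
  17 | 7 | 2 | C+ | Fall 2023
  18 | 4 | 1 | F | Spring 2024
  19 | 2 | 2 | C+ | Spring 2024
SELECT p.name FROM courses p LEFT JOIN enrollments c ON c.course_id = p.id WHERE c.id IS NULL

Execution result:
Calculus 201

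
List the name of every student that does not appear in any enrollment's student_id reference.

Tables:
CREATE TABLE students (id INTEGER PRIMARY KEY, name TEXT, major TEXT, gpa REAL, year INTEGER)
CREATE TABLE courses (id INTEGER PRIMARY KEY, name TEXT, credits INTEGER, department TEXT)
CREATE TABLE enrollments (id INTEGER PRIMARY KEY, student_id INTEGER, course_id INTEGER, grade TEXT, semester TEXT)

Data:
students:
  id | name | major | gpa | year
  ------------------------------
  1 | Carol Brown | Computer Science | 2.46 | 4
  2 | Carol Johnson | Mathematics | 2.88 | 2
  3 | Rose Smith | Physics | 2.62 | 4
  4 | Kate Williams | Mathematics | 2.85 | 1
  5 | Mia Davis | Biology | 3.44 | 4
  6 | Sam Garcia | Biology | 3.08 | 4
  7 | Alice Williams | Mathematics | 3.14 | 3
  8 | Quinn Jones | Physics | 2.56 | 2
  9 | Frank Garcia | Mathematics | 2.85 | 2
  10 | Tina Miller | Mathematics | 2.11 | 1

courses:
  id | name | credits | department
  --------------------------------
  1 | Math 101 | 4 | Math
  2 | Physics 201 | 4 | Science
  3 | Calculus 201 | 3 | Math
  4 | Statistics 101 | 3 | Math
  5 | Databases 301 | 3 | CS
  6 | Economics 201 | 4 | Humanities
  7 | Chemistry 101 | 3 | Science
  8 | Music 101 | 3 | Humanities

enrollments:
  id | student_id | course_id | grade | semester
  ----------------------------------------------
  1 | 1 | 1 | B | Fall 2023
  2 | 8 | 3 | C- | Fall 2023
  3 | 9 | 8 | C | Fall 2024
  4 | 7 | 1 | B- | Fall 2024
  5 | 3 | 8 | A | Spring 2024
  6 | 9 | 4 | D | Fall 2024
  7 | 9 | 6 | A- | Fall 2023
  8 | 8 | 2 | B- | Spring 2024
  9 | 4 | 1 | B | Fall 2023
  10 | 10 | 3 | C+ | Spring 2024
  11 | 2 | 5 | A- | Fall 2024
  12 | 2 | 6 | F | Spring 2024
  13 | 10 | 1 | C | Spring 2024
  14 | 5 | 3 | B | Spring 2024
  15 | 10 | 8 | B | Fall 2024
SELECT p.name FROM students p LEFT JOIN enrollments c ON c.student_id = p.id WHERE c.id IS NULL

Execution result:
Sam Garcia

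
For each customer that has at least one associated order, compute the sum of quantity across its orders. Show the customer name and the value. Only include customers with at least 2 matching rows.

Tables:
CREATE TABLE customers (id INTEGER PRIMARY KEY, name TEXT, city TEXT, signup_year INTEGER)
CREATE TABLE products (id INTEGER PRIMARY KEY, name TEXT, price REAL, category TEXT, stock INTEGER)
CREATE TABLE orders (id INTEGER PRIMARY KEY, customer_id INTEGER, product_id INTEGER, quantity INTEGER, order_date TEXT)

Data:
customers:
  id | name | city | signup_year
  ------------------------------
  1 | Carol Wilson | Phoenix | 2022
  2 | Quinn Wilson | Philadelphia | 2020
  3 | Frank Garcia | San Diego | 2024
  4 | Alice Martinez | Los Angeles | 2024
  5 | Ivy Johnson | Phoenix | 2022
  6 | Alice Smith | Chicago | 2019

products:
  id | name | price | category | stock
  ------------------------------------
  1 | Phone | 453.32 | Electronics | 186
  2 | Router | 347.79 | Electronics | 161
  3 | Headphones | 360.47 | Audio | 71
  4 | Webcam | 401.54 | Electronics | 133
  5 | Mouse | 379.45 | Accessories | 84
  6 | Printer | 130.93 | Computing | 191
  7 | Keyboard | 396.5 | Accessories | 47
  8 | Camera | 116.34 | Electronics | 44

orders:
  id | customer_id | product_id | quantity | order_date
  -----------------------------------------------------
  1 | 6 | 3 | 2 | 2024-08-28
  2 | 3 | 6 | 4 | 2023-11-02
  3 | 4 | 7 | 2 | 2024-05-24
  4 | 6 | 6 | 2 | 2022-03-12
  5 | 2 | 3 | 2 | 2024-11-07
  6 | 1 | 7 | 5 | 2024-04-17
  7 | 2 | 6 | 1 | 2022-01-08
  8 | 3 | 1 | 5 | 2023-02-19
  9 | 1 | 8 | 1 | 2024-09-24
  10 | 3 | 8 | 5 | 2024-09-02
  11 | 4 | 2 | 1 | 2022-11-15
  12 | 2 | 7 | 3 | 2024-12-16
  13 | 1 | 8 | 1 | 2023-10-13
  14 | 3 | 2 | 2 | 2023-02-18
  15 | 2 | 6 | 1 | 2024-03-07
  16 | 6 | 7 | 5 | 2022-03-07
SELECT p.name, SUM(c.quantity) AS sum_quantity FROM orders c JOIN customers p ON c.customer_id = p.id GROUP BY p.id, p.name HAVING COUNT(*) >= 2

Execution result:
name | sum_quantity
Carol Wilson | 7
Quinn Wilson | 7
Frank Garcia | 16
Alice Martinez | 3
Alice Smith | 9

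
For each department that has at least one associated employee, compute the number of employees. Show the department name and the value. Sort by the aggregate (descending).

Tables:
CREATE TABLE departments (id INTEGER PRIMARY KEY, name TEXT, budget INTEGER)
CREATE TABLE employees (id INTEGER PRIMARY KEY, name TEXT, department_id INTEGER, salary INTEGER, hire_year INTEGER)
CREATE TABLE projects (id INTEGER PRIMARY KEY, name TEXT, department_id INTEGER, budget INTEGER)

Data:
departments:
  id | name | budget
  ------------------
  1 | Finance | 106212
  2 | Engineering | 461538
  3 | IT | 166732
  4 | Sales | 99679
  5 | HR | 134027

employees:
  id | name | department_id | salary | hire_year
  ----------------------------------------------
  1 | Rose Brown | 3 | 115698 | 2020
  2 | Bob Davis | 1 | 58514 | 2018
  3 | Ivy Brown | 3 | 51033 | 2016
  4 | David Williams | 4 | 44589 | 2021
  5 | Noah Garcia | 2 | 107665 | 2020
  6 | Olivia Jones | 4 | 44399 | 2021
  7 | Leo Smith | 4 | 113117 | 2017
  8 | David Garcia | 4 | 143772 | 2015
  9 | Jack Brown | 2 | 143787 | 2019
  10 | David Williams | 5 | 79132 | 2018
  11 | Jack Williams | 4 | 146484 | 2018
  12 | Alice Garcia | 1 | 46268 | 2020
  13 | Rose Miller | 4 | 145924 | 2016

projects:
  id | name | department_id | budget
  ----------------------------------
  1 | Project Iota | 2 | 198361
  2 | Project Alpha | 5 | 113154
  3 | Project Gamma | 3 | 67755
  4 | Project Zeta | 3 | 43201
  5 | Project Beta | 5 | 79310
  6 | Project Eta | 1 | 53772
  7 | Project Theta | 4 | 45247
SELECT p.name, COUNT(*) AS n FROM employees c JOIN departments p ON c.department_id = p.id GROUP BY p.id, p.name ORDER BY n DESC

Execution result:
name | n
Sales | 6
Finance | 2
Engineering | 2
IT | 2
HR | 1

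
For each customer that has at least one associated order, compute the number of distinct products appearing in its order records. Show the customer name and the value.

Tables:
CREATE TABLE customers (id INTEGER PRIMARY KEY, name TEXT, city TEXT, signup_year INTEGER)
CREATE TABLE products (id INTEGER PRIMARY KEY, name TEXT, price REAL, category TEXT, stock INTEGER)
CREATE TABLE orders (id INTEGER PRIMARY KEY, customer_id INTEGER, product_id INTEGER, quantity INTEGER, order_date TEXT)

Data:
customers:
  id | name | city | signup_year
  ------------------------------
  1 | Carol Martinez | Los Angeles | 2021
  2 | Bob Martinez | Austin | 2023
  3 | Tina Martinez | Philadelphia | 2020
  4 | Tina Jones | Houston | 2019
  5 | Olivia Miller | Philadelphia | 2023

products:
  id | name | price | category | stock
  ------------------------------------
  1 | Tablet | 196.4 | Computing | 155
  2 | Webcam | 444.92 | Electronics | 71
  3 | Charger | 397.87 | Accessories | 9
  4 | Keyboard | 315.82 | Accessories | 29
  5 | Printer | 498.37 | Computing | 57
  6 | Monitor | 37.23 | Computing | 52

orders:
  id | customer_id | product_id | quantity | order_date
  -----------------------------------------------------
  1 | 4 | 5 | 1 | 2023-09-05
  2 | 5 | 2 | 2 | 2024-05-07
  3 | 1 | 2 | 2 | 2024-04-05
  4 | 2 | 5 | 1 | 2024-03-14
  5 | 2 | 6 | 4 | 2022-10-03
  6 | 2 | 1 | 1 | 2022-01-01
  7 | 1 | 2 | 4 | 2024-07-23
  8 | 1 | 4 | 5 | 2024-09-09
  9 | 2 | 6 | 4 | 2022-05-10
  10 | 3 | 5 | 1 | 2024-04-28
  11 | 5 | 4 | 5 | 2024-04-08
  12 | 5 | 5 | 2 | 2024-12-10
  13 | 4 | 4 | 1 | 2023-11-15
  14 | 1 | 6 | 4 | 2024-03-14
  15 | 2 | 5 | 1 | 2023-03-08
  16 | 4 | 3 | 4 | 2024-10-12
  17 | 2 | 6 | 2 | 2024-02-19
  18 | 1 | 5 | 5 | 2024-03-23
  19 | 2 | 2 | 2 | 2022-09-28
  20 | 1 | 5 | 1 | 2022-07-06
SELECT p.name, COUNT(DISTINCT c.product_id) AS distinct_product_count FROM orders c JOIN customers p ON c.customer_id = p.id GROUP BY p.id, p.name

Execution result:
name | distinct_product_count
Carol Martinez | 4
Bob Martinez | 4
Tina Martinez | 1
Tina Jones | 3
Olivia Miller | 3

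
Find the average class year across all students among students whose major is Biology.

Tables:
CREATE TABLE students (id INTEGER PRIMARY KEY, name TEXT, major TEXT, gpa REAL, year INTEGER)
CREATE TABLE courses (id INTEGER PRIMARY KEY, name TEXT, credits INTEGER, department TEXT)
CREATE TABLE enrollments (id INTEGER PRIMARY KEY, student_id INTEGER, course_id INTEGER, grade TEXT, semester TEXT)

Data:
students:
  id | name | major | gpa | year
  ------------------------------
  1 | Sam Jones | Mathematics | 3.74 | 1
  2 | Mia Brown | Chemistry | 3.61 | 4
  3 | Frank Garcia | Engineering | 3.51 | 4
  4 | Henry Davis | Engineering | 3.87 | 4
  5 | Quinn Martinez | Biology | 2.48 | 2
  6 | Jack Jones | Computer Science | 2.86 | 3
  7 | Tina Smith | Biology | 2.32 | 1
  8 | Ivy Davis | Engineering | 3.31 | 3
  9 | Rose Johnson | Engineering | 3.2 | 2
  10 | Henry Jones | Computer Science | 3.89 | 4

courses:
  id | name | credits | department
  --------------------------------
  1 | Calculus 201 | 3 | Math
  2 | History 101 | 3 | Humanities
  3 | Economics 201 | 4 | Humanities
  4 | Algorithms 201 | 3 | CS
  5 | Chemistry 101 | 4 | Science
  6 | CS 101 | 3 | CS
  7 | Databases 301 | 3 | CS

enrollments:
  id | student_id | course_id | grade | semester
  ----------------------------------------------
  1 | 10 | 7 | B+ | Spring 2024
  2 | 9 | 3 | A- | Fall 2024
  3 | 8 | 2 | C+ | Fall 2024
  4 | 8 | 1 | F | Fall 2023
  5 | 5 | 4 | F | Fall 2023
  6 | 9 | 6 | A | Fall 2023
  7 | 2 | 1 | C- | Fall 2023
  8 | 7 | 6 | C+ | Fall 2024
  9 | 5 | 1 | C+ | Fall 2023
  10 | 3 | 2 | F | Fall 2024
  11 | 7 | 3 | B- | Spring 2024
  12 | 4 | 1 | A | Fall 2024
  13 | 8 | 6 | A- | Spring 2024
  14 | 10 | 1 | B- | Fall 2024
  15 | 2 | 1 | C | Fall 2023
SELECT AVG(year) FROM students WHERE major = 'Biology'

Execution result:
1.50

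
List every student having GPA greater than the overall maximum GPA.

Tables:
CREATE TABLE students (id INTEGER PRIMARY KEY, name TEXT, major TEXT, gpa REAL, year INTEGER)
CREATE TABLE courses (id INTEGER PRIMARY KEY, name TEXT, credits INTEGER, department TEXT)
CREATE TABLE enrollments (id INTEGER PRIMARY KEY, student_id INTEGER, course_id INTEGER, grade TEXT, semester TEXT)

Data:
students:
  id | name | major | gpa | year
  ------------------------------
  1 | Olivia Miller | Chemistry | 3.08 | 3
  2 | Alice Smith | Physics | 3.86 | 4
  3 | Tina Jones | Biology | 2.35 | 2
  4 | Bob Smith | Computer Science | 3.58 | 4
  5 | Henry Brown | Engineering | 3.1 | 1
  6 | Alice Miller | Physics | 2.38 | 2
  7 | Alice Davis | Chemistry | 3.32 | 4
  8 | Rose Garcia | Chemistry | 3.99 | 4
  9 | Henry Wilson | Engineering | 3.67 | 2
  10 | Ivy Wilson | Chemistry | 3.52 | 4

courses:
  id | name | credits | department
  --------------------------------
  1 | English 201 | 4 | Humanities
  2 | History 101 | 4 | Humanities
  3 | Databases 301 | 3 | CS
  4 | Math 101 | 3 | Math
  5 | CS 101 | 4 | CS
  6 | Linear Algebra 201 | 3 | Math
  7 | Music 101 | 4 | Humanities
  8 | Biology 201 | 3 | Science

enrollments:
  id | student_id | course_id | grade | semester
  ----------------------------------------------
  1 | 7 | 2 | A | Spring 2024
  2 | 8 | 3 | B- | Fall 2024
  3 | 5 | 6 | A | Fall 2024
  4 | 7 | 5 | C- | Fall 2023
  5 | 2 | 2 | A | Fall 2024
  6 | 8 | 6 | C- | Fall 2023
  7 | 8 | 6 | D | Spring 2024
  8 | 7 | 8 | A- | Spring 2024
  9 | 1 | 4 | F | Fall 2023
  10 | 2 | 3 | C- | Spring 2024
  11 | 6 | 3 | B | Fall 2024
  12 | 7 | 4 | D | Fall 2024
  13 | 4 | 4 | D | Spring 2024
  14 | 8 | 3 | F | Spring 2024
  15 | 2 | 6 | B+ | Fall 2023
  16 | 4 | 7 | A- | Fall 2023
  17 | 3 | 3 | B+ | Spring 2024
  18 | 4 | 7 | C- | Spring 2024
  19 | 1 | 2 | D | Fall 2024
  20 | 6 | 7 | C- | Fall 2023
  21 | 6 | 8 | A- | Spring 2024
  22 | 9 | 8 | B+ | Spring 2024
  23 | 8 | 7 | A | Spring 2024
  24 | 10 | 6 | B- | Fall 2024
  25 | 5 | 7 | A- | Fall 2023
SELECT name, gpa FROM students WHERE gpa > (SELECT MAX(gpa) FROM students)

Execution result:
(no rows)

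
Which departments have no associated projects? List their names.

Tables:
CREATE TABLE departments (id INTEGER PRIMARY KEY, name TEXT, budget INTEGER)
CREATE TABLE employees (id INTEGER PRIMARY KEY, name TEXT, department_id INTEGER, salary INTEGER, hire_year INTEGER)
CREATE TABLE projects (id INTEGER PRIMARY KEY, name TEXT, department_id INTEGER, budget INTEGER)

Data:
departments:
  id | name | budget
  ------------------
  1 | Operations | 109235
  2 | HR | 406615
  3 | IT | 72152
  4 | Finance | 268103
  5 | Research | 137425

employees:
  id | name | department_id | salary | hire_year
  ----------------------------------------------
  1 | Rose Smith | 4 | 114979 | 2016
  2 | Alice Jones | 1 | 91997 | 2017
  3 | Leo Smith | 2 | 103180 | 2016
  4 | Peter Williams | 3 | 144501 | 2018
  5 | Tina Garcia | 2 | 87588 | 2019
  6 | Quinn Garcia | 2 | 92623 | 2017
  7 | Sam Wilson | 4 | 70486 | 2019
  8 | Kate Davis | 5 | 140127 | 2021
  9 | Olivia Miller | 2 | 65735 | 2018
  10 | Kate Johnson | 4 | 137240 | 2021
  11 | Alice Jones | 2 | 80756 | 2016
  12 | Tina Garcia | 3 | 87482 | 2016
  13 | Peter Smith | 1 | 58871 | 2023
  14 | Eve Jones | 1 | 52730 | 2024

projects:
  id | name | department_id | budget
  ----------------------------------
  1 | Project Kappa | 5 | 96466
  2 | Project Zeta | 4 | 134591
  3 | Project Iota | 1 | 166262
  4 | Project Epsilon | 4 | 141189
SELECT p.name FROM departments p LEFT JOIN projects c ON c.department_id = p.id WHERE c.id IS NULL

Execution result:
name
HR
IT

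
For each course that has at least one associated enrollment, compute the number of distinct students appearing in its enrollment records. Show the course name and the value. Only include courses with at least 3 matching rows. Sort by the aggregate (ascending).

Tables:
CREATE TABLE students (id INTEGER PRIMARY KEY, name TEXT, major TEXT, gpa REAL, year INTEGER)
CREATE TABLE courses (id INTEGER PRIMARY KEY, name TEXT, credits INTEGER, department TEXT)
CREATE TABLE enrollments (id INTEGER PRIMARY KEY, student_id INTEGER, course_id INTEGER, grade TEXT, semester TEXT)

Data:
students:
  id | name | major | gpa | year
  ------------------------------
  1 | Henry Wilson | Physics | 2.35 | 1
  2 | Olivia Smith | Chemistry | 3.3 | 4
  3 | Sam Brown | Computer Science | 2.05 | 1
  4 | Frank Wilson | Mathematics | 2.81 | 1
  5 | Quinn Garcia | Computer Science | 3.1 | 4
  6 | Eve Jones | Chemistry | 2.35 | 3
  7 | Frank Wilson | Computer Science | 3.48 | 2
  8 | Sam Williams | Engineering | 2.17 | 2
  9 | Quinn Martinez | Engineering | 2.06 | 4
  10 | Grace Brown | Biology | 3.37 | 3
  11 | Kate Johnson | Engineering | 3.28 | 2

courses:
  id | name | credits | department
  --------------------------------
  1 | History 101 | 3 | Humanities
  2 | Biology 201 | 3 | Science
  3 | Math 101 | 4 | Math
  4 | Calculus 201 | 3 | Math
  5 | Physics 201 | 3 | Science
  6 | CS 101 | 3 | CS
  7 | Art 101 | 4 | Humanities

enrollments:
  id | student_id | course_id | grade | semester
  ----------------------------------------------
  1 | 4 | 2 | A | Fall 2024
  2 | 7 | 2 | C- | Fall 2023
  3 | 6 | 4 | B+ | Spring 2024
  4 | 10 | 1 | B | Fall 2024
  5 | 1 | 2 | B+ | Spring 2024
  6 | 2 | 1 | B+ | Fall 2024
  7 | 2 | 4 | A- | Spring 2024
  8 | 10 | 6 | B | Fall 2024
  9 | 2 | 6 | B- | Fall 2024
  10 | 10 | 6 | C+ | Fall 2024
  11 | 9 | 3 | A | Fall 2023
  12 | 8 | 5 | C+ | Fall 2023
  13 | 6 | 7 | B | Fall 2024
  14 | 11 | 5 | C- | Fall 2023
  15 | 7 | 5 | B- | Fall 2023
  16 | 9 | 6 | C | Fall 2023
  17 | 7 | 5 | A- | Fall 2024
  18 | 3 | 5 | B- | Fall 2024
SELECT p.name, COUNT(DISTINCT c.student_id) AS distinct_student_count FROM enrollments c JOIN courses p ON c.course_id = p.id GROUP BY p.id, p.name HAVING COUNT(*) >= 3 ORDER BY distinct_student_count ASC

Execution result:
name | distinct_student_count
Biology 201 | 3
CS 101 | 3
Physics 201 | 4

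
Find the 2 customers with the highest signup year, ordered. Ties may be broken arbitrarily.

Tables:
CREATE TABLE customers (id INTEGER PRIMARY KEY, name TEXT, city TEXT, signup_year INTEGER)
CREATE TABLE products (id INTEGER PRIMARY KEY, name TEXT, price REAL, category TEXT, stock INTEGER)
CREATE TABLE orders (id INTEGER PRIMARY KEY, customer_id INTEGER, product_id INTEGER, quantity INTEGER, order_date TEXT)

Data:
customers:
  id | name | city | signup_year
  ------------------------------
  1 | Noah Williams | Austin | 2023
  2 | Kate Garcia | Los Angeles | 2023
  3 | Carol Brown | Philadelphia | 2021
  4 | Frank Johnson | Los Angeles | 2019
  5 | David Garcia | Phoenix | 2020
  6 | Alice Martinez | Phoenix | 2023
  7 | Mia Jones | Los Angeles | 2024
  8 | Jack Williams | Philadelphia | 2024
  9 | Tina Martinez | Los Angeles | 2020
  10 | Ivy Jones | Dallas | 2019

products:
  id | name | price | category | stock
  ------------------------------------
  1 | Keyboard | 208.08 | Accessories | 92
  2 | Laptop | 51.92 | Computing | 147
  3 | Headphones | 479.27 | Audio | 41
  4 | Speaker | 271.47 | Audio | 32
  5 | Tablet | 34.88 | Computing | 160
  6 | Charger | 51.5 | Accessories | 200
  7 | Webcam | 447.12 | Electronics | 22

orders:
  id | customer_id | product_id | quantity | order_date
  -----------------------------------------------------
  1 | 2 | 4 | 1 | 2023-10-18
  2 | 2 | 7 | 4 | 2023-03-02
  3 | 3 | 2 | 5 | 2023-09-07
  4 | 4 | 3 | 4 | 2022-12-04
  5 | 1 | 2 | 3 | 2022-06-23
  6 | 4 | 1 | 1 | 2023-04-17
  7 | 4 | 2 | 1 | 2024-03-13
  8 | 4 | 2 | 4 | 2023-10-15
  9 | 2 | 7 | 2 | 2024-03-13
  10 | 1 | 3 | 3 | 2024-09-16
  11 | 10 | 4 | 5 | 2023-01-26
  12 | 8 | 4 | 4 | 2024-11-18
SELECT name, signup_year FROM customers ORDER BY signup_year DESC LIMIT 2

Execution result:
name | signup_year
Mia Jones | 2024
Jack Williams | 2024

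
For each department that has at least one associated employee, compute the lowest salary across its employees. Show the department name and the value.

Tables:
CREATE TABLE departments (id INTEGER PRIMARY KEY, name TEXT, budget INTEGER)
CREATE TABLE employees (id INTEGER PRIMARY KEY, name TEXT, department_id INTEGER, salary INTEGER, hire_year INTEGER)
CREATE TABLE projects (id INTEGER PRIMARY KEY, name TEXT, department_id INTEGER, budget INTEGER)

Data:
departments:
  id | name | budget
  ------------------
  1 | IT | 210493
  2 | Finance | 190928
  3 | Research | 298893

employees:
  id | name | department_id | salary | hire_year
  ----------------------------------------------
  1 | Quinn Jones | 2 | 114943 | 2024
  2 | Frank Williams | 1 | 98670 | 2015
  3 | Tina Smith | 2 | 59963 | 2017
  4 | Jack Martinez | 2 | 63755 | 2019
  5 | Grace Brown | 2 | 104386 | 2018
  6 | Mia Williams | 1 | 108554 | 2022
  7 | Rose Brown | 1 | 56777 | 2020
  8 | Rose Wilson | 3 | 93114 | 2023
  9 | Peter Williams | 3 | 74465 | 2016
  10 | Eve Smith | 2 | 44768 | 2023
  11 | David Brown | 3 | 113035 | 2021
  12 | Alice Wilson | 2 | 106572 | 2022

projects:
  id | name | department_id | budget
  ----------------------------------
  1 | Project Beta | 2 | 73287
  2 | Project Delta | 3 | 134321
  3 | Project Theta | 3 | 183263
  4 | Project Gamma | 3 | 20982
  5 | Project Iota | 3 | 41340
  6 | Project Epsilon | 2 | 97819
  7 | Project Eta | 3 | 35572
SELECT p.name, MIN(c.salary) AS min_salary FROM employees c JOIN departments p ON c.department_id = p.id GROUP BY p.id, p.name

Execution result:
name | min_salary
IT | 56777
Finance | 44768
Research | 74465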